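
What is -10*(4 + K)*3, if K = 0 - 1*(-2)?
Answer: -180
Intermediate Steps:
K = 2 (K = 0 + 2 = 2)
-10*(4 + K)*3 = -10*(4 + 2)*3 = -10*6*3 = -60*3 = -180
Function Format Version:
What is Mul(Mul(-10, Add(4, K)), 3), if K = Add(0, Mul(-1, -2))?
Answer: -180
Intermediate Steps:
K = 2 (K = Add(0, 2) = 2)
Mul(Mul(-10, Add(4, K)), 3) = Mul(Mul(-10, Add(4, 2)), 3) = Mul(Mul(-10, 6), 3) = Mul(-60, 3) = -180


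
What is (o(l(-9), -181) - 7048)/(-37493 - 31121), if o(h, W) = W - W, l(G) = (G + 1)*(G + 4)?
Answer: 3524/34307 ≈ 0.10272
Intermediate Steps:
l(G) = (1 + G)*(4 + G)
o(h, W) = 0
(o(l(-9), -181) - 7048)/(-37493 - 31121) = (0 - 7048)/(-37493 - 31121) = -7048/(-68614) = -7048*(-1/68614) = 3524/34307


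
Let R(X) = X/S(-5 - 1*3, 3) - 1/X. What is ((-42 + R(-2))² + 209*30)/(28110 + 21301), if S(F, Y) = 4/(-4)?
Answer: 31321/197644 ≈ 0.15847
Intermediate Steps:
S(F, Y) = -1 (S(F, Y) = 4*(-¼) = -1)
R(X) = -X - 1/X (R(X) = X/(-1) - 1/X = X*(-1) - 1/X = -X - 1/X)
((-42 + R(-2))² + 209*30)/(28110 + 21301) = ((-42 + (-1*(-2) - 1/(-2)))² + 209*30)/(28110 + 21301) = ((-42 + (2 - 1*(-½)))² + 6270)/49411 = ((-42 + (2 + ½))² + 6270)*(1/49411) = ((-42 + 5/2)² + 6270)*(1/49411) = ((-79/2)² + 6270)*(1/49411) = (6241/4 + 6270)*(1/49411) = (31321/4)*(1/49411) = 31321/197644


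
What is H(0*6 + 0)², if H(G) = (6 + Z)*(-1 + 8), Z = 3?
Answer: 3969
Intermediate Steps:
H(G) = 63 (H(G) = (6 + 3)*(-1 + 8) = 9*7 = 63)
H(0*6 + 0)² = 63² = 3969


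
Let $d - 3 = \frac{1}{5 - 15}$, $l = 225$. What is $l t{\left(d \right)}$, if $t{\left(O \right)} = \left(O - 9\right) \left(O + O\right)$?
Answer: $- \frac{15921}{2} \approx -7960.5$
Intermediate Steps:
$d = \frac{29}{10}$ ($d = 3 + \frac{1}{5 - 15} = 3 + \frac{1}{-10} = 3 - \frac{1}{10} = \frac{29}{10} \approx 2.9$)
$t{\left(O \right)} = 2 O \left(-9 + O\right)$ ($t{\left(O \right)} = \left(-9 + O\right) 2 O = 2 O \left(-9 + O\right)$)
$l t{\left(d \right)} = 225 \cdot 2 \cdot \frac{29}{10} \left(-9 + \frac{29}{10}\right) = 225 \cdot 2 \cdot \frac{29}{10} \left(- \frac{61}{10}\right) = 225 \left(- \frac{1769}{50}\right) = - \frac{15921}{2}$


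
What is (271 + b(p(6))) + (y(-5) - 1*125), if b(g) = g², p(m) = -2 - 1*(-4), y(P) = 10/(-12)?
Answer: 895/6 ≈ 149.17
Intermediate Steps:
y(P) = -⅚ (y(P) = 10*(-1/12) = -⅚)
p(m) = 2 (p(m) = -2 + 4 = 2)
(271 + b(p(6))) + (y(-5) - 1*125) = (271 + 2²) + (-⅚ - 1*125) = (271 + 4) + (-⅚ - 125) = 275 - 755/6 = 895/6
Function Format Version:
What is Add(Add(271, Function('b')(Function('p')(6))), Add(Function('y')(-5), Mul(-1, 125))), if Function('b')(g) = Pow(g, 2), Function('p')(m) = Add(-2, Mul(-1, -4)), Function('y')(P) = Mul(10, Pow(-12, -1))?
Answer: Rational(895, 6) ≈ 149.17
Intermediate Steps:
Function('y')(P) = Rational(-5, 6) (Function('y')(P) = Mul(10, Rational(-1, 12)) = Rational(-5, 6))
Function('p')(m) = 2 (Function('p')(m) = Add(-2, 4) = 2)
Add(Add(271, Function('b')(Function('p')(6))), Add(Function('y')(-5), Mul(-1, 125))) = Add(Add(271, Pow(2, 2)), Add(Rational(-5, 6), Mul(-1, 125))) = Add(Add(271, 4), Add(Rational(-5, 6), -125)) = Add(275, Rational(-755, 6)) = Rational(895, 6)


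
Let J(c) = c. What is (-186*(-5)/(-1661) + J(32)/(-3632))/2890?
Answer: -107216/544832915 ≈ -0.00019679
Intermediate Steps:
(-186*(-5)/(-1661) + J(32)/(-3632))/2890 = (-186*(-5)/(-1661) + 32/(-3632))/2890 = (930*(-1/1661) + 32*(-1/3632))*(1/2890) = (-930/1661 - 2/227)*(1/2890) = -214432/377047*1/2890 = -107216/544832915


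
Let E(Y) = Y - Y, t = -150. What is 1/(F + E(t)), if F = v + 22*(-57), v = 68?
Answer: -1/1186 ≈ -0.00084317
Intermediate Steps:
F = -1186 (F = 68 + 22*(-57) = 68 - 1254 = -1186)
E(Y) = 0
1/(F + E(t)) = 1/(-1186 + 0) = 1/(-1186) = -1/1186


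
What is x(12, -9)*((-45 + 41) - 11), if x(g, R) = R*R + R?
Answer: -1080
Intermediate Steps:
x(g, R) = R + R**2 (x(g, R) = R**2 + R = R + R**2)
x(12, -9)*((-45 + 41) - 11) = (-9*(1 - 9))*((-45 + 41) - 11) = (-9*(-8))*(-4 - 11) = 72*(-15) = -1080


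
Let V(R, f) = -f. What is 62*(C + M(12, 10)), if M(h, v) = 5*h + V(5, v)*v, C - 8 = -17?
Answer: -3038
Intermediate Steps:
C = -9 (C = 8 - 17 = -9)
M(h, v) = -v² + 5*h (M(h, v) = 5*h + (-v)*v = 5*h - v² = -v² + 5*h)
62*(C + M(12, 10)) = 62*(-9 + (-1*10² + 5*12)) = 62*(-9 + (-1*100 + 60)) = 62*(-9 + (-100 + 60)) = 62*(-9 - 40) = 62*(-49) = -3038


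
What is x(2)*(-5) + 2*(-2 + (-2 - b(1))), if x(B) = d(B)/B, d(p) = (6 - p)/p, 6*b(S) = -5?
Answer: -34/3 ≈ -11.333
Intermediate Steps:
b(S) = -5/6 (b(S) = (1/6)*(-5) = -5/6)
d(p) = (6 - p)/p
x(B) = (6 - B)/B**2 (x(B) = ((6 - B)/B)/B = (6 - B)/B**2)
x(2)*(-5) + 2*(-2 + (-2 - b(1))) = ((6 - 1*2)/2**2)*(-5) + 2*(-2 + (-2 - 1*(-5/6))) = ((6 - 2)/4)*(-5) + 2*(-2 + (-2 + 5/6)) = ((1/4)*4)*(-5) + 2*(-2 - 7/6) = 1*(-5) + 2*(-19/6) = -5 - 19/3 = -34/3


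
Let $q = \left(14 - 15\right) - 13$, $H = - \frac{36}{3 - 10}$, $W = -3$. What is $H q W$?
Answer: $216$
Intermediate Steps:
$H = \frac{36}{7}$ ($H = - \frac{36}{3 - 10} = - \frac{36}{-7} = \left(-36\right) \left(- \frac{1}{7}\right) = \frac{36}{7} \approx 5.1429$)
$q = -14$ ($q = -1 - 13 = -14$)
$H q W = \frac{36}{7} \left(-14\right) \left(-3\right) = \left(-72\right) \left(-3\right) = 216$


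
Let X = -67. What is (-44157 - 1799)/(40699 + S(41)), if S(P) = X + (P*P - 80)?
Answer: -45956/42233 ≈ -1.0882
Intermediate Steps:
S(P) = -147 + P**2 (S(P) = -67 + (P*P - 80) = -67 + (P**2 - 80) = -67 + (-80 + P**2) = -147 + P**2)
(-44157 - 1799)/(40699 + S(41)) = (-44157 - 1799)/(40699 + (-147 + 41**2)) = -45956/(40699 + (-147 + 1681)) = -45956/(40699 + 1534) = -45956/42233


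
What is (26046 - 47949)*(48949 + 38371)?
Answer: -1912569960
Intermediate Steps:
(26046 - 47949)*(48949 + 38371) = -21903*87320 = -1912569960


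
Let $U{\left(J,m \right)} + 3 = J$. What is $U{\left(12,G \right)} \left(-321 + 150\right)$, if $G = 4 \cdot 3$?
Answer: $-1539$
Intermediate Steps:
$G = 12$
$U{\left(J,m \right)} = -3 + J$
$U{\left(12,G \right)} \left(-321 + 150\right) = \left(-3 + 12\right) \left(-321 + 150\right) = 9 \left(-171\right) = -1539$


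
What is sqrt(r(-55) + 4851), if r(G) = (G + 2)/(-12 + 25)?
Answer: sqrt(819130)/13 ≈ 69.620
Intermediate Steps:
r(G) = 2/13 + G/13 (r(G) = (2 + G)/13 = (2 + G)*(1/13) = 2/13 + G/13)
sqrt(r(-55) + 4851) = sqrt((2/13 + (1/13)*(-55)) + 4851) = sqrt((2/13 - 55/13) + 4851) = sqrt(-53/13 + 4851) = sqrt(63010/13) = sqrt(819130)/13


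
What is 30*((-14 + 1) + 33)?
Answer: 600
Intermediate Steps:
30*((-14 + 1) + 33) = 30*(-13 + 33) = 30*20 = 600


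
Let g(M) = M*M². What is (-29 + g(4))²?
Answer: 1225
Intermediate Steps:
g(M) = M³
(-29 + g(4))² = (-29 + 4³)² = (-29 + 64)² = 35² = 1225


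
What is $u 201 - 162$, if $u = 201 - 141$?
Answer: $11898$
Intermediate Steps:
$u = 60$
$u 201 - 162 = 60 \cdot 201 - 162 = 12060 - 162 = 11898$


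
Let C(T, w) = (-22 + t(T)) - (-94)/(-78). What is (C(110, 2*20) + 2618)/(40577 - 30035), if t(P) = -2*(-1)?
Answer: 101275/411138 ≈ 0.24633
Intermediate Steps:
t(P) = 2
C(T, w) = -827/39 (C(T, w) = (-22 + 2) - (-94)/(-78) = -20 - (-94)*(-1)/78 = -20 - 1*47/39 = -20 - 47/39 = -827/39)
(C(110, 2*20) + 2618)/(40577 - 30035) = (-827/39 + 2618)/(40577 - 30035) = (101275/39)/10542 = (101275/39)*(1/10542) = 101275/411138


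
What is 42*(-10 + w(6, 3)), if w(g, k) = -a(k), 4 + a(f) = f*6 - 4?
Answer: -840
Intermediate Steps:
a(f) = -8 + 6*f (a(f) = -4 + (f*6 - 4) = -4 + (6*f - 4) = -4 + (-4 + 6*f) = -8 + 6*f)
w(g, k) = 8 - 6*k (w(g, k) = -(-8 + 6*k) = 8 - 6*k)
42*(-10 + w(6, 3)) = 42*(-10 + (8 - 6*3)) = 42*(-10 + (8 - 18)) = 42*(-10 - 10) = 42*(-20) = -840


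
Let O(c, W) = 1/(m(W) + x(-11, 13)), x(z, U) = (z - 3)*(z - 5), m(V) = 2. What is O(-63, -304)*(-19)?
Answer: -19/226 ≈ -0.084071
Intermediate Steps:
x(z, U) = (-5 + z)*(-3 + z) (x(z, U) = (-3 + z)*(-5 + z) = (-5 + z)*(-3 + z))
O(c, W) = 1/226 (O(c, W) = 1/(2 + (15 + (-11)² - 8*(-11))) = 1/(2 + (15 + 121 + 88)) = 1/(2 + 224) = 1/226)
O(-63, -304)*(-19) = (1/226)*(-19) = -19/226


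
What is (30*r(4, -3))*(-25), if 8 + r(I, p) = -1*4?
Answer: 9000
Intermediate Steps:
r(I, p) = -12 (r(I, p) = -8 - 1*4 = -8 - 4 = -12)
(30*r(4, -3))*(-25) = (30*(-12))*(-25) = -360*(-25) = 9000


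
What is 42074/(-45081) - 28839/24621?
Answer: -778664971/369979767 ≈ -2.1046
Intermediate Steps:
42074/(-45081) - 28839/24621 = 42074*(-1/45081) - 28839*1/24621 = -42074/45081 - 9613/8207 = -778664971/369979767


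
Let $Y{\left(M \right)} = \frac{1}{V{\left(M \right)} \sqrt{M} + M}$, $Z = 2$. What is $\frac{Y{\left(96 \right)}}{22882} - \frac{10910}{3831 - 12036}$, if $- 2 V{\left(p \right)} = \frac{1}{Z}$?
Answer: $\frac{38320155298}{28819135335} + \frac{\sqrt{6}}{210743220} \approx 1.3297$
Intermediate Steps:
$V{\left(p \right)} = - \frac{1}{4}$ ($V{\left(p \right)} = - \frac{1}{2 \cdot 2} = \left(- \frac{1}{2}\right) \frac{1}{2} = - \frac{1}{4}$)
$Y{\left(M \right)} = \frac{1}{M - \frac{\sqrt{M}}{4}}$ ($Y{\left(M \right)} = \frac{1}{- \frac{\sqrt{M}}{4} + M} = \frac{1}{M - \frac{\sqrt{M}}{4}}$)
$\frac{Y{\left(96 \right)}}{22882} - \frac{10910}{3831 - 12036} = \frac{4 \frac{1}{- \sqrt{96} + 4 \cdot 96}}{22882} - \frac{10910}{3831 - 12036} = \frac{4}{- 4 \sqrt{6} + 384} \cdot \frac{1}{22882} - \frac{10910}{-8205} = \frac{4}{- 4 \sqrt{6} + 384} \cdot \frac{1}{22882} - - \frac{2182}{1641} = \frac{4}{384 - 4 \sqrt{6}} \cdot \frac{1}{22882} + \frac{2182}{1641} = \frac{2}{11441 \left(384 - 4 \sqrt{6}\right)} + \frac{2182}{1641} = \frac{2182}{1641} + \frac{2}{11441 \left(384 - 4 \sqrt{6}\right)}$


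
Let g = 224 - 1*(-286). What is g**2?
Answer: 260100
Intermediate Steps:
g = 510 (g = 224 + 286 = 510)
g**2 = 510**2 = 260100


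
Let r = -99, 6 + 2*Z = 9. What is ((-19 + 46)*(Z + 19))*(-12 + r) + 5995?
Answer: -110887/2 ≈ -55444.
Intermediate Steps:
Z = 3/2 (Z = -3 + (1/2)*9 = -3 + 9/2 = 3/2 ≈ 1.5000)
((-19 + 46)*(Z + 19))*(-12 + r) + 5995 = ((-19 + 46)*(3/2 + 19))*(-12 - 99) + 5995 = (27*(41/2))*(-111) + 5995 = (1107/2)*(-111) + 5995 = -122877/2 + 5995 = -110887/2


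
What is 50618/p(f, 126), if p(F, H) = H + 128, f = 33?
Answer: 25309/127 ≈ 199.28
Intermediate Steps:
p(F, H) = 128 + H
50618/p(f, 126) = 50618/(128 + 126) = 50618/254 = 50618*(1/254) = 25309/127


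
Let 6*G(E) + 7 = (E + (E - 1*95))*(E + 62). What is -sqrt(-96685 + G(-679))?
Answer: -4*sqrt(29661)/3 ≈ -229.63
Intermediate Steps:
G(E) = -7/6 + (-95 + 2*E)*(62 + E)/6 (G(E) = -7/6 + ((E + (E - 1*95))*(E + 62))/6 = -7/6 + ((E + (E - 95))*(62 + E))/6 = -7/6 + ((E + (-95 + E))*(62 + E))/6 = -7/6 + ((-95 + 2*E)*(62 + E))/6 = -7/6 + (-95 + 2*E)*(62 + E)/6)
-sqrt(-96685 + G(-679)) = -sqrt(-96685 + (-5897/6 + (1/3)*(-679)**2 + (29/6)*(-679))) = -sqrt(-96685 + (-5897/6 + (1/3)*461041 - 19691/6)) = -sqrt(-96685 + (-5897/6 + 461041/3 - 19691/6)) = -sqrt(-96685 + 448247/3) = -sqrt(158192/3) = -4*sqrt(29661)/3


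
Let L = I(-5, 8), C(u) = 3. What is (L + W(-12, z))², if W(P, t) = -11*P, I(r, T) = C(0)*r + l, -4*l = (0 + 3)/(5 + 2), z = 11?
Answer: 10712529/784 ≈ 13664.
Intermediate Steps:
l = -3/28 (l = -(0 + 3)/(4*(5 + 2)) = -3/(4*7) = -¼*3/7 = -3/28 ≈ -0.10714)
I(r, T) = -3/28 + 3*r (I(r, T) = 3*r - 3/28 = -3/28 + 3*r)
L = -423/28 (L = -3/28 + 3*(-5) = -3/28 - 15 = -423/28 ≈ -15.107)
(L + W(-12, z))² = (-423/28 - 11*(-12))² = (-423/28 + 132)² = (3273/28)² = 10712529/784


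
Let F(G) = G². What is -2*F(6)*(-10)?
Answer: 720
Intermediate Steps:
-2*F(6)*(-10) = -2*6²*(-10) = -2*36*(-10) = -72*(-10) = 720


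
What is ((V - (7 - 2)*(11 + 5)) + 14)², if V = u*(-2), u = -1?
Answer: 4096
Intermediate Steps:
V = 2 (V = -1*(-2) = 2)
((V - (7 - 2)*(11 + 5)) + 14)² = ((2 - (7 - 2)*(11 + 5)) + 14)² = ((2 - 5*16) + 14)² = ((2 - 1*80) + 14)² = ((2 - 80) + 14)² = (-78 + 14)² = (-64)² = 4096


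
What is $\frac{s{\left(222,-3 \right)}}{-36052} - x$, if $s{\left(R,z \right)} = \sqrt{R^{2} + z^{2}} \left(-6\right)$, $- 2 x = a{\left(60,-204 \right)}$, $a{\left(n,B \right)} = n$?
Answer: $30 + \frac{9 \sqrt{5477}}{18026} \approx 30.037$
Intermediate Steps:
$x = -30$ ($x = \left(- \frac{1}{2}\right) 60 = -30$)
$s{\left(R,z \right)} = - 6 \sqrt{R^{2} + z^{2}}$
$\frac{s{\left(222,-3 \right)}}{-36052} - x = \frac{\left(-6\right) \sqrt{222^{2} + \left(-3\right)^{2}}}{-36052} - -30 = - 6 \sqrt{49284 + 9} \left(- \frac{1}{36052}\right) + 30 = - 6 \sqrt{49293} \left(- \frac{1}{36052}\right) + 30 = - 6 \cdot 3 \sqrt{5477} \left(- \frac{1}{36052}\right) + 30 = - 18 \sqrt{5477} \left(- \frac{1}{36052}\right) + 30 = \frac{9 \sqrt{5477}}{18026} + 30 = 30 + \frac{9 \sqrt{5477}}{18026}$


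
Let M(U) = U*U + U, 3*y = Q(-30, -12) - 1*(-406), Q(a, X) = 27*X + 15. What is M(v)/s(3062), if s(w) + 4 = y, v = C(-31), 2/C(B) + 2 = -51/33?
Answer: -22/2535 ≈ -0.0086785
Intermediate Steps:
C(B) = -22/39 (C(B) = 2/(-2 - 51/33) = 2/(-2 - 51*1/33) = 2/(-2 - 17/11) = 2/(-39/11) = 2*(-11/39) = -22/39)
Q(a, X) = 15 + 27*X
y = 97/3 (y = ((15 + 27*(-12)) - 1*(-406))/3 = ((15 - 324) + 406)/3 = (-309 + 406)/3 = (⅓)*97 = 97/3 ≈ 32.333)
v = -22/39 ≈ -0.56410
s(w) = 85/3 (s(w) = -4 + 97/3 = 85/3)
M(U) = U + U² (M(U) = U² + U = U + U²)
M(v)/s(3062) = (-22*(1 - 22/39)/39)/(85/3) = -22/39*17/39*(3/85) = -374/1521*3/85 = -22/2535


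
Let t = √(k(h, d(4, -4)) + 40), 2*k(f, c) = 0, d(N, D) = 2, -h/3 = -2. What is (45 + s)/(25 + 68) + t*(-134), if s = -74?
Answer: -29/93 - 268*√10 ≈ -847.80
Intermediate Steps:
h = 6 (h = -3*(-2) = 6)
k(f, c) = 0 (k(f, c) = (½)*0 = 0)
t = 2*√10 (t = √(0 + 40) = √40 = 2*√10 ≈ 6.3246)
(45 + s)/(25 + 68) + t*(-134) = (45 - 74)/(25 + 68) + (2*√10)*(-134) = -29/93 - 268*√10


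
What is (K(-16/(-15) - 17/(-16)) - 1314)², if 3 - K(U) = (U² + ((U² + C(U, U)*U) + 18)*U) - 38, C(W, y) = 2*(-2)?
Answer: 326639926075916265121/191102976000000 ≈ 1.7092e+6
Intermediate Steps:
C(W, y) = -4
K(U) = 41 - U² - U*(18 + U² - 4*U) (K(U) = 3 - ((U² + ((U² - 4*U) + 18)*U) - 38) = 3 - ((U² + (18 + U² - 4*U)*U) - 38) = 3 - ((U² + U*(18 + U² - 4*U)) - 38) = 3 - (-38 + U² + U*(18 + U² - 4*U)) = 3 + (38 - U² - U*(18 + U² - 4*U)) = 41 - U² - U*(18 + U² - 4*U))
(K(-16/(-15) - 17/(-16)) - 1314)² = ((41 - (-16/(-15) - 17/(-16))³ - 18*(-16/(-15) - 17/(-16)) + 3*(-16/(-15) - 17/(-16))²) - 1314)² = ((41 - (-16*(-1/15) - 17*(-1/16))³ - 18*(-16*(-1/15) - 17*(-1/16)) + 3*(-16*(-1/15) - 17*(-1/16))²) - 1314)² = ((41 - (16/15 + 17/16)³ - 18*(16/15 + 17/16) + 3*(16/15 + 17/16)²) - 1314)² = ((41 - (511/240)³ - 18*511/240 + 3*(511/240)²) - 1314)² = ((41 - 1*133432831/13824000 - 1533/40 + 3*(261121/57600)) - 1314)² = ((41 - 133432831/13824000 - 1533/40 + 261121/19200) - 1314)² = (91553489/13824000 - 1314)² = (-18073182511/13824000)² = 326639926075916265121/191102976000000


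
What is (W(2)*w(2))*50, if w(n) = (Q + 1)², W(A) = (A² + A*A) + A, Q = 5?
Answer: 18000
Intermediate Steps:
W(A) = A + 2*A² (W(A) = (A² + A²) + A = 2*A² + A = A + 2*A²)
w(n) = 36 (w(n) = (5 + 1)² = 6² = 36)
(W(2)*w(2))*50 = ((2*(1 + 2*2))*36)*50 = ((2*(1 + 4))*36)*50 = ((2*5)*36)*50 = (10*36)*50 = 360*50 = 18000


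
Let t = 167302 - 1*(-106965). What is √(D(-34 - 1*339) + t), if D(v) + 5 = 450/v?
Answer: 2*√9539407487/373 ≈ 523.70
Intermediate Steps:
D(v) = -5 + 450/v
t = 274267 (t = 167302 + 106965 = 274267)
√(D(-34 - 1*339) + t) = √((-5 + 450/(-34 - 1*339)) + 274267) = √((-5 + 450/(-34 - 339)) + 274267) = √((-5 + 450/(-373)) + 274267) = √((-5 + 450*(-1/373)) + 274267) = √((-5 - 450/373) + 274267) = √(-2315/373 + 274267) = √(102299276/373) = 2*√9539407487/373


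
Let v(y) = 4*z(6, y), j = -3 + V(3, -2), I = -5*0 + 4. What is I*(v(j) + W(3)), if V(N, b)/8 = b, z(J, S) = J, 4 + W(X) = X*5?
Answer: 140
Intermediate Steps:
W(X) = -4 + 5*X (W(X) = -4 + X*5 = -4 + 5*X)
V(N, b) = 8*b
I = 4 (I = 0 + 4 = 4)
j = -19 (j = -3 + 8*(-2) = -3 - 16 = -19)
v(y) = 24 (v(y) = 4*6 = 24)
I*(v(j) + W(3)) = 4*(24 + (-4 + 5*3)) = 4*(24 + (-4 + 15)) = 4*(24 + 11) = 4*35 = 140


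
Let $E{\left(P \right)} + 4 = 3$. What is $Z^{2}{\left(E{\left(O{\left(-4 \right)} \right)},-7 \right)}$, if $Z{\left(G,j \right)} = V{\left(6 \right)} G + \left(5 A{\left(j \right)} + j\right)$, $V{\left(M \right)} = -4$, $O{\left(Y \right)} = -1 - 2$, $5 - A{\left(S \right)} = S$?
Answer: $3249$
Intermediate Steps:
$A{\left(S \right)} = 5 - S$
$O{\left(Y \right)} = -3$ ($O{\left(Y \right)} = -1 - 2 = -3$)
$E{\left(P \right)} = -1$ ($E{\left(P \right)} = -4 + 3 = -1$)
$Z{\left(G,j \right)} = 25 - 4 G - 4 j$ ($Z{\left(G,j \right)} = - 4 G + \left(5 \left(5 - j\right) + j\right) = - 4 G - \left(-25 + 4 j\right) = 25 - 4 G - 4 j$)
$Z^{2}{\left(E{\left(O{\left(-4 \right)} \right)},-7 \right)} = \left(25 - -4 - -28\right)^{2} = \left(25 + 4 + 28\right)^{2} = 57^{2} = 3249$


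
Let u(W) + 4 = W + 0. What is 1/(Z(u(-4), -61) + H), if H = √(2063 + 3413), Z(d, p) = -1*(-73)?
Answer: 1/147 ≈ 0.0068027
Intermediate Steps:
u(W) = -4 + W (u(W) = -4 + (W + 0) = -4 + W)
Z(d, p) = 73
H = 74 (H = √5476 = 74)
1/(Z(u(-4), -61) + H) = 1/(73 + 74) = 1/147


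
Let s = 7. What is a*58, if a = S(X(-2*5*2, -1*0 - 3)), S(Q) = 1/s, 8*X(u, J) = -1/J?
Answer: 58/7 ≈ 8.2857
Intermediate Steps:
X(u, J) = -1/(8*J) (X(u, J) = (-1/J)/8 = -1/(8*J))
S(Q) = 1/7
a = 1/7 ≈ 0.14286
a*58 = (1/7)*58 = 58/7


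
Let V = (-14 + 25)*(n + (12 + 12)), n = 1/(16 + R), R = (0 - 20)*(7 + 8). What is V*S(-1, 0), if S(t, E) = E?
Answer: 0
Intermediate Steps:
R = -300 (R = -20*15 = -300)
n = -1/284 (n = 1/(16 - 300) = 1/(-284) = -1/284 ≈ -0.0035211)
V = 74965/284 (V = (-14 + 25)*(-1/284 + (12 + 12)) = 11*(-1/284 + 24) = 11*(6815/284) = 74965/284 ≈ 263.96)
V*S(-1, 0) = (74965/284)*0 = 0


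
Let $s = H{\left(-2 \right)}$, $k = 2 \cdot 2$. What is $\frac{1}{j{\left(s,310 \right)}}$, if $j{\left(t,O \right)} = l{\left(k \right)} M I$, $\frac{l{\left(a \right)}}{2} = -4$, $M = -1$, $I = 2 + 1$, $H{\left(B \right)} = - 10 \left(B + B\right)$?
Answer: $\frac{1}{24} \approx 0.041667$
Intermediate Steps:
$H{\left(B \right)} = - 20 B$ ($H{\left(B \right)} = - 10 \cdot 2 B = - 20 B$)
$I = 3$
$k = 4$
$l{\left(a \right)} = -8$ ($l{\left(a \right)} = 2 \left(-4\right) = -8$)
$s = 40$ ($s = \left(-20\right) \left(-2\right) = 40$)
$j{\left(t,O \right)} = 24$ ($j{\left(t,O \right)} = \left(-8\right) \left(-1\right) 3 = 8 \cdot 3 = 24$)
$\frac{1}{j{\left(s,310 \right)}} = \frac{1}{24}$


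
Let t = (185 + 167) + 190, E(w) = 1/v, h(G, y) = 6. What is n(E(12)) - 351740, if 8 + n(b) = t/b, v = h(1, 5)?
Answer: -348496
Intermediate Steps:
v = 6
E(w) = ⅙ (E(w) = 1/6 = ⅙)
t = 542 (t = 352 + 190 = 542)
n(b) = -8 + 542/b
n(E(12)) - 351740 = (-8 + 542/(⅙)) - 351740 = (-8 + 542*6) - 351740 = (-8 + 3252) - 351740 = 3244 - 351740 = -348496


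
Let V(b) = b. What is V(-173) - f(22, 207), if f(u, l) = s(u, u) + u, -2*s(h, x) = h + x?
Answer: -173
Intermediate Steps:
s(h, x) = -h/2 - x/2 (s(h, x) = -(h + x)/2 = -h/2 - x/2)
f(u, l) = 0 (f(u, l) = (-u/2 - u/2) + u = -u + u = 0)
V(-173) - f(22, 207) = -173 - 1*0 = -173 + 0 = -173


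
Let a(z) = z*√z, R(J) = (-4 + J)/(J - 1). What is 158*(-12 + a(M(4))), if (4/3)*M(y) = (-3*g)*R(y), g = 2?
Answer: -1896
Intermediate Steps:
R(J) = (-4 + J)/(-1 + J)
M(y) = -9*(-4 + y)/(2*(-1 + y)) (M(y) = 3*((-3*2)*((-4 + y)/(-1 + y)))/4 = 3*(-6*(-4 + y)/(-1 + y))/4 = -9*(-4 + y)/(2*(-1 + y)))
a(z) = z^(3/2)
158*(-12 + a(M(4))) = 158*(-12 + (9*(4 - 1*4)/(2*(-1 + 4)))^(3/2)) = 158*(-12 + ((9/2)*(4 - 4)/3)^(3/2)) = 158*(-12 + ((9/2)*(⅓)*0)^(3/2)) = 158*(-12 + 0^(3/2)) = 158*(-12 + 0) = 158*(-12) = -1896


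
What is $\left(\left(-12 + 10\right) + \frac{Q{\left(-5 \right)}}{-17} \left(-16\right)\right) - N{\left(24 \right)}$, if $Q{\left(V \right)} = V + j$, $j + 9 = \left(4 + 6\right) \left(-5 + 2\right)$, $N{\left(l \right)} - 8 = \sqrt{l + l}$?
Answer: $- \frac{874}{17} - 4 \sqrt{3} \approx -58.34$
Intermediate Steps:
$N{\left(l \right)} = 8 + \sqrt{2} \sqrt{l}$ ($N{\left(l \right)} = 8 + \sqrt{l + l} = 8 + \sqrt{2 l} = 8 + \sqrt{2} \sqrt{l}$)
$j = -39$ ($j = -9 + \left(4 + 6\right) \left(-5 + 2\right) = -9 + 10 \left(-3\right) = -9 - 30 = -39$)
$Q{\left(V \right)} = -39 + V$ ($Q{\left(V \right)} = V - 39 = -39 + V$)
$\left(\left(-12 + 10\right) + \frac{Q{\left(-5 \right)}}{-17} \left(-16\right)\right) - N{\left(24 \right)} = \left(\left(-12 + 10\right) + \frac{-39 - 5}{-17} \left(-16\right)\right) - \left(8 + \sqrt{2} \sqrt{24}\right) = \left(-2 + \left(-44\right) \left(- \frac{1}{17}\right) \left(-16\right)\right) - \left(8 + \sqrt{2} \cdot 2 \sqrt{6}\right) = \left(-2 + \frac{44}{17} \left(-16\right)\right) - \left(8 + 4 \sqrt{3}\right) = \left(-2 - \frac{704}{17}\right) - \left(8 + 4 \sqrt{3}\right) = - \frac{738}{17} - \left(8 + 4 \sqrt{3}\right) = - \frac{874}{17} - 4 \sqrt{3}$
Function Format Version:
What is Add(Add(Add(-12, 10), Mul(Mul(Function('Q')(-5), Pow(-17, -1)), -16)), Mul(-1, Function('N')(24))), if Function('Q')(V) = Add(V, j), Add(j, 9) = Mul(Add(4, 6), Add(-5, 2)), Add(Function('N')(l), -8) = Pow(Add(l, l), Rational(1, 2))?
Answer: Add(Rational(-874, 17), Mul(-4, Pow(3, Rational(1, 2)))) ≈ -58.340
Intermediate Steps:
Function('N')(l) = Add(8, Mul(Pow(2, Rational(1, 2)), Pow(l, Rational(1, 2)))) (Function('N')(l) = Add(8, Pow(Add(l, l), Rational(1, 2))) = Add(8, Pow(Mul(2, l), Rational(1, 2))) = Add(8, Mul(Pow(2, Rational(1, 2)), Pow(l, Rational(1, 2)))))
j = -39 (j = Add(-9, Mul(Add(4, 6), Add(-5, 2))) = Add(-9, Mul(10, -3)) = Add(-9, -30) = -39)
Function('Q')(V) = Add(-39, V) (Function('Q')(V) = Add(V, -39) = Add(-39, V))
Add(Add(Add(-12, 10), Mul(Mul(Function('Q')(-5), Pow(-17, -1)), -16)), Mul(-1, Function('N')(24))) = Add(Add(Add(-12, 10), Mul(Mul(Add(-39, -5), Pow(-17, -1)), -16)), Mul(-1, Add(8, Mul(Pow(2, Rational(1, 2)), Pow(24, Rational(1, 2)))))) = Add(Add(-2, Mul(Mul(-44, Rational(-1, 17)), -16)), Mul(-1, Add(8, Mul(Pow(2, Rational(1, 2)), Mul(2, Pow(6, Rational(1, 2))))))) = Add(Add(-2, Mul(Rational(44, 17), -16)), Mul(-1, Add(8, Mul(4, Pow(3, Rational(1, 2)))))) = Add(Add(-2, Rational(-704, 17)), Add(-8, Mul(-4, Pow(3, Rational(1, 2))))) = Add(Rational(-738, 17), Add(-8, Mul(-4, Pow(3, Rational(1, 2))))) = Add(Rational(-874, 17), Mul(-4, Pow(3, Rational(1, 2))))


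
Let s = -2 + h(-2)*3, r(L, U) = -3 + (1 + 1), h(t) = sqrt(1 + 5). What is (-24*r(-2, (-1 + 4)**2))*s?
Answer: -48 + 72*sqrt(6) ≈ 128.36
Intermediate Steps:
h(t) = sqrt(6)
r(L, U) = -1 (r(L, U) = -3 + 2 = -1)
s = -2 + 3*sqrt(6) (s = -2 + sqrt(6)*3 = -2 + 3*sqrt(6) ≈ 5.3485)
(-24*r(-2, (-1 + 4)**2))*s = (-24*(-1))*(-2 + 3*sqrt(6)) = 24*(-2 + 3*sqrt(6)) = -48 + 72*sqrt(6)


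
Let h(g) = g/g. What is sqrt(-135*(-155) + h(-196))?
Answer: sqrt(20926) ≈ 144.66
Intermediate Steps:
h(g) = 1
sqrt(-135*(-155) + h(-196)) = sqrt(-135*(-155) + 1) = sqrt(20925 + 1) = sqrt(20926)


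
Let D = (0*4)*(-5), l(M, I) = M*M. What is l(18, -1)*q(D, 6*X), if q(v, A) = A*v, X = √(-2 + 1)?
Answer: 0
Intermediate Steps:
l(M, I) = M²
D = 0 (D = 0*(-5) = 0)
X = I (X = √(-1) = I ≈ 1.0*I)
l(18, -1)*q(D, 6*X) = 18²*((6*I)*0) = 324*0 = 0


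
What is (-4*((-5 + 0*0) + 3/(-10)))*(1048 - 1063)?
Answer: -318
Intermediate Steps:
(-4*((-5 + 0*0) + 3/(-10)))*(1048 - 1063) = -4*((-5 + 0) + 3*(-1/10))*(-15) = -4*(-5 - 3/10)*(-15) = -4*(-53/10)*(-15) = (106/5)*(-15) = -318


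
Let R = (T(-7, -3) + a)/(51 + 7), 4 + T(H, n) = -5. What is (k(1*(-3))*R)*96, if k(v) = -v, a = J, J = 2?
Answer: -1008/29 ≈ -34.759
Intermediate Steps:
a = 2
T(H, n) = -9 (T(H, n) = -4 - 5 = -9)
R = -7/58 (R = (-9 + 2)/(51 + 7) = -7/58 ≈ -0.12069)
(k(1*(-3))*R)*96 = (-(-3)*(-7/58))*96 = (-1*(-3)*(-7/58))*96 = (3*(-7/58))*96 = -21/58*96 = -1008/29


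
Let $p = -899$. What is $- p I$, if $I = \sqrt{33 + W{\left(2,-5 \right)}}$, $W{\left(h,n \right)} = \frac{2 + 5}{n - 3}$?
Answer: $\frac{899 \sqrt{514}}{4} \approx 5095.4$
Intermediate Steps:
$W{\left(h,n \right)} = \frac{7}{-3 + n}$
$I = \frac{\sqrt{514}}{4}$ ($I = \sqrt{33 + \frac{7}{-3 - 5}} = \sqrt{33 + \frac{7}{-8}} = \sqrt{33 + 7 \left(- \frac{1}{8}\right)} = \sqrt{33 - \frac{7}{8}} = \sqrt{\frac{257}{8}} = \frac{\sqrt{514}}{4} \approx 5.6679$)
$- p I = \left(-1\right) \left(-899\right) \frac{\sqrt{514}}{4} = 899 \frac{\sqrt{514}}{4} = \frac{899 \sqrt{514}}{4}$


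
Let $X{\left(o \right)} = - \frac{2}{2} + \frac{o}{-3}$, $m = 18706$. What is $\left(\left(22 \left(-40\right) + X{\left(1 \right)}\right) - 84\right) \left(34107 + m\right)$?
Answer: $- \frac{152946448}{3} \approx -5.0982 \cdot 10^{7}$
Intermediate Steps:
$X{\left(o \right)} = -1 - \frac{o}{3}$ ($X{\left(o \right)} = \left(-2\right) \frac{1}{2} + o \left(- \frac{1}{3}\right) = -1 - \frac{o}{3}$)
$\left(\left(22 \left(-40\right) + X{\left(1 \right)}\right) - 84\right) \left(34107 + m\right) = \left(\left(22 \left(-40\right) - \frac{4}{3}\right) - 84\right) \left(34107 + 18706\right) = \left(\left(-880 - \frac{4}{3}\right) - 84\right) 52813 = \left(- \frac{2644}{3} - 84\right) 52813 = \left(- \frac{2896}{3}\right) 52813 = - \frac{152946448}{3}$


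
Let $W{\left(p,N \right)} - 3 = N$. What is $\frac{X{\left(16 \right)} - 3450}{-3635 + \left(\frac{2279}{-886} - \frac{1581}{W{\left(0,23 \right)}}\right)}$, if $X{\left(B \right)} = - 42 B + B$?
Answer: $\frac{11823227}{10649485} \approx 1.1102$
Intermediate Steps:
$X{\left(B \right)} = - 41 B$
$W{\left(p,N \right)} = 3 + N$
$\frac{X{\left(16 \right)} - 3450}{-3635 + \left(\frac{2279}{-886} - \frac{1581}{W{\left(0,23 \right)}}\right)} = \frac{\left(-41\right) 16 - 3450}{-3635 + \left(\frac{2279}{-886} - \frac{1581}{3 + 23}\right)} = \frac{-656 - 3450}{-3635 + \left(2279 \left(- \frac{1}{886}\right) - \frac{1581}{26}\right)} = - \frac{4106}{-3635 - \frac{365005}{5759}} = - \frac{4106}{- \frac{21298970}{5759}} = \left(-4106\right) \left(- \frac{5759}{21298970}\right) = \frac{11823227}{10649485}$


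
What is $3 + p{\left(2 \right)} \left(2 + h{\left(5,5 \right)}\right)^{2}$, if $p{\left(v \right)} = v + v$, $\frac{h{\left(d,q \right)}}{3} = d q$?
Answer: $23719$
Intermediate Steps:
$h{\left(d,q \right)} = 3 d q$
$p{\left(v \right)} = 2 v$
$3 + p{\left(2 \right)} \left(2 + h{\left(5,5 \right)}\right)^{2} = 3 + 2 \cdot 2 \left(2 + 3 \cdot 5 \cdot 5\right)^{2} = 3 + 4 \left(2 + 75\right)^{2} = 3 + 4 \cdot 77^{2} = 3 + 4 \cdot 5929 = 3 + 23716 = 23719$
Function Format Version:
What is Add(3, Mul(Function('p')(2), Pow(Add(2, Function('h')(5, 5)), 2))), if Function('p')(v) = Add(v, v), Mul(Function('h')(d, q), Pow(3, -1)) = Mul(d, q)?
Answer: 23719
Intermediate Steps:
Function('h')(d, q) = Mul(3, d, q) (Function('h')(d, q) = Mul(3, Mul(d, q)) = Mul(3, d, q))
Function('p')(v) = Mul(2, v)
Add(3, Mul(Function('p')(2), Pow(Add(2, Function('h')(5, 5)), 2))) = Add(3, Mul(Mul(2, 2), Pow(Add(2, Mul(3, 5, 5)), 2))) = Add(3, Mul(4, Pow(Add(2, 75), 2))) = Add(3, Mul(4, Pow(77, 2))) = Add(3, Mul(4, 5929)) = Add(3, 23716) = 23719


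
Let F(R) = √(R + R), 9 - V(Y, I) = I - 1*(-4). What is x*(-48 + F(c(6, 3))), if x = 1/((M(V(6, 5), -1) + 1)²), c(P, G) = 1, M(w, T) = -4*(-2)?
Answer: -16/27 + √2/81 ≈ -0.57513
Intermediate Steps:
V(Y, I) = 5 - I (V(Y, I) = 9 - (I - 1*(-4)) = 9 - (I + 4) = 9 - (4 + I) = 9 + (-4 - I) = 5 - I)
M(w, T) = 8
x = 1/81 (x = 1/((8 + 1)²) = 1/(9²) = 1/81 ≈ 0.012346)
F(R) = √2*√R (F(R) = √(2*R) = √2*√R)
x*(-48 + F(c(6, 3))) = (-48 + √2*√1)/81 = (-48 + √2*1)/81 = (-48 + √2)/81 = -16/27 + √2/81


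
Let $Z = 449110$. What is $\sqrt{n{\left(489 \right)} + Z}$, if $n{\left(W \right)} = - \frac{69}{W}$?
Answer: $\frac{\sqrt{11932399841}}{163} \approx 670.16$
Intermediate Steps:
$\sqrt{n{\left(489 \right)} + Z} = \sqrt{- \frac{69}{489} + 449110} = \sqrt{\left(-69\right) \frac{1}{489} + 449110} = \sqrt{- \frac{23}{163} + 449110} = \sqrt{\frac{73204907}{163}} = \frac{\sqrt{11932399841}}{163}$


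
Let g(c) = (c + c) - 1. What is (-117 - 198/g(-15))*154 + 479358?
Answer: 14332032/31 ≈ 4.6232e+5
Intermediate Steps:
g(c) = -1 + 2*c (g(c) = 2*c - 1 = -1 + 2*c)
(-117 - 198/g(-15))*154 + 479358 = (-117 - 198/(-1 + 2*(-15)))*154 + 479358 = (-117 - 198/(-1 - 30))*154 + 479358 = (-117 - 198/(-31))*154 + 479358 = (-117 - 198*(-1/31))*154 + 479358 = (-117 + 198/31)*154 + 479358 = -3429/31*154 + 479358 = -528066/31 + 479358 = 14332032/31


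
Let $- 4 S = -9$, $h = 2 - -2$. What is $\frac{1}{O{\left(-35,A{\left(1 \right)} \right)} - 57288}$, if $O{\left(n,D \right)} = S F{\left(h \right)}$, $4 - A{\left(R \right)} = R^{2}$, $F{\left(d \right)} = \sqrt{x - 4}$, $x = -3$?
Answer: $- \frac{43648}{2500506651} - \frac{4 i \sqrt{7}}{5834515519} \approx -1.7456 \cdot 10^{-5} - 1.8139 \cdot 10^{-9} i$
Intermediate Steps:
$h = 4$ ($h = 2 + 2 = 4$)
$S = \frac{9}{4}$ ($S = \left(- \frac{1}{4}\right) \left(-9\right) = \frac{9}{4} \approx 2.25$)
$F{\left(d \right)} = i \sqrt{7}$ ($F{\left(d \right)} = \sqrt{-3 - 4} = \sqrt{-7} = i \sqrt{7}$)
$A{\left(R \right)} = 4 - R^{2}$
$O{\left(n,D \right)} = \frac{9 i \sqrt{7}}{4}$
$\frac{1}{O{\left(-35,A{\left(1 \right)} \right)} - 57288} = \frac{1}{\frac{9 i \sqrt{7}}{4} - 57288} = \frac{1}{-57288 + \frac{9 i \sqrt{7}}{4}}$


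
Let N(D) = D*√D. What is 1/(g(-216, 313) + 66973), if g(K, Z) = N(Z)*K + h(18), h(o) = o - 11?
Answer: -16745/356546780108 - 8451*√313/178273390054 ≈ -8.8564e-7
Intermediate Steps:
h(o) = -11 + o
N(D) = D^(3/2)
g(K, Z) = 7 + K*Z^(3/2) (g(K, Z) = Z^(3/2)*K + (-11 + 18) = K*Z^(3/2) + 7 = 7 + K*Z^(3/2))
1/(g(-216, 313) + 66973) = 1/((7 - 67608*√313) + 66973) = 1/(66980 - 67608*√313)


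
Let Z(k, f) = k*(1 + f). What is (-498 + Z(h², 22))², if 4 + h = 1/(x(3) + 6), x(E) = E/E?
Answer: 58293225/2401 ≈ 24279.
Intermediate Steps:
x(E) = 1
h = -27/7 (h = -4 + 1/(1 + 6) = -4 + 1/7 = -4 + ⅐ = -27/7 ≈ -3.8571)
(-498 + Z(h², 22))² = (-498 + (-27/7)²*(1 + 22))² = (-498 + (729/49)*23)² = (-498 + 16767/49)² = (-7635/49)² = 58293225/2401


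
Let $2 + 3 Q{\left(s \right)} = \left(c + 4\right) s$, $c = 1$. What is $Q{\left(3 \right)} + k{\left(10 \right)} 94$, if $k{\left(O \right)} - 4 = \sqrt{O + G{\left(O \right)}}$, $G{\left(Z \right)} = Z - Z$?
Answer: $\frac{1141}{3} + 94 \sqrt{10} \approx 677.59$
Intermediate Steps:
$G{\left(Z \right)} = 0$
$k{\left(O \right)} = 4 + \sqrt{O}$ ($k{\left(O \right)} = 4 + \sqrt{O + 0} = 4 + \sqrt{O}$)
$Q{\left(s \right)} = - \frac{2}{3} + \frac{5 s}{3}$ ($Q{\left(s \right)} = - \frac{2}{3} + \frac{\left(1 + 4\right) s}{3} = - \frac{2}{3} + \frac{5 s}{3}$)
$Q{\left(3 \right)} + k{\left(10 \right)} 94 = \left(- \frac{2}{3} + \frac{5}{3} \cdot 3\right) + \left(4 + \sqrt{10}\right) 94 = \left(- \frac{2}{3} + 5\right) + \left(376 + 94 \sqrt{10}\right) = \frac{13}{3} + \left(376 + 94 \sqrt{10}\right) = \frac{1141}{3} + 94 \sqrt{10}$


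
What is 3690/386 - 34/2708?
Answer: 2494849/261322 ≈ 9.5470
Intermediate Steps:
3690/386 - 34/2708 = 3690*(1/386) - 34*1/2708 = 1845/193 - 17/1354 = 2494849/261322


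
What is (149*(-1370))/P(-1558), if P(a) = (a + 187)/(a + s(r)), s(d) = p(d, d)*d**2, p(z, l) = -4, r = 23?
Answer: -749973620/1371 ≈ -5.4703e+5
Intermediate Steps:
s(d) = -4*d**2
P(a) = (187 + a)/(-2116 + a) (P(a) = (a + 187)/(a - 4*23**2) = (187 + a)/(a - 4*529) = (187 + a)/(a - 2116) = (187 + a)/(-2116 + a))
(149*(-1370))/P(-1558) = (149*(-1370))/(((187 - 1558)/(-2116 - 1558))) = -204130/(-1371/(-3674)) = -204130/((-1/3674*(-1371))) = -204130/1371/3674 = -204130*3674/1371 = -749973620/1371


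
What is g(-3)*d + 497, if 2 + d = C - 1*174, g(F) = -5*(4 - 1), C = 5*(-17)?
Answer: 4412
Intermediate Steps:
C = -85
g(F) = -15 (g(F) = -5*3 = -15)
d = -261 (d = -2 + (-85 - 1*174) = -2 + (-85 - 174) = -2 - 259 = -261)
g(-3)*d + 497 = -15*(-261) + 497 = 3915 + 497 = 4412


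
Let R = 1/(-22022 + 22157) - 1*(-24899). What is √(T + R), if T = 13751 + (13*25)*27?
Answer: 2*√24008910/45 ≈ 217.77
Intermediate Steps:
T = 22526 (T = 13751 + 325*27 = 13751 + 8775 = 22526)
R = 3361366/135 (R = 1/135 + 24899 = 3361366/135 ≈ 24899.)
√(T + R) = √(22526 + 3361366/135) = √(6402376/135) = 2*√24008910/45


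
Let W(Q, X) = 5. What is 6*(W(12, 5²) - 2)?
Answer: 18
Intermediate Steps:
6*(W(12, 5²) - 2) = 6*(5 - 2) = 6*3 = 18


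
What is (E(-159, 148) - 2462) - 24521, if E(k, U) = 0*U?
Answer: -26983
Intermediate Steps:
E(k, U) = 0
(E(-159, 148) - 2462) - 24521 = (0 - 2462) - 24521 = -2462 - 24521 = -26983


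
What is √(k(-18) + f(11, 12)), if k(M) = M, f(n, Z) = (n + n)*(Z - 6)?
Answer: √114 ≈ 10.677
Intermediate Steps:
f(n, Z) = 2*n*(-6 + Z) (f(n, Z) = (2*n)*(-6 + Z) = 2*n*(-6 + Z))
√(k(-18) + f(11, 12)) = √(-18 + 2*11*(-6 + 12)) = √(-18 + 2*11*6) = √(-18 + 132) = √114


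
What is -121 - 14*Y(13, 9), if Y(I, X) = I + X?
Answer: -429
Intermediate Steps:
-121 - 14*Y(13, 9) = -121 - 14*(13 + 9) = -121 - 14*22 = -121 - 308 = -429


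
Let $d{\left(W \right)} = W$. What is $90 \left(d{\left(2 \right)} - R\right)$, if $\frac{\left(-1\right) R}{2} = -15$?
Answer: $-2520$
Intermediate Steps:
$R = 30$ ($R = \left(-2\right) \left(-15\right) = 30$)
$90 \left(d{\left(2 \right)} - R\right) = 90 \left(2 - 30\right) = 90 \left(-28\right) = -2520$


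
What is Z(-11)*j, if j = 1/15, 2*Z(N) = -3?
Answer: -⅒ ≈ -0.10000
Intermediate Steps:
Z(N) = -3/2 (Z(N) = (½)*(-3) = -3/2)
j = 1/15 ≈ 0.066667
Z(-11)*j = -3/2*1/15 = -⅒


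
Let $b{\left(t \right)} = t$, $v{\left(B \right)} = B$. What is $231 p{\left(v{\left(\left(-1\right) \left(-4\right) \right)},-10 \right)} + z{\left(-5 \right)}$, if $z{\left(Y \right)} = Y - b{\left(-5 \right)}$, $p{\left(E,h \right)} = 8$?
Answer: $1848$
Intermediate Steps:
$z{\left(Y \right)} = 5 + Y$ ($z{\left(Y \right)} = Y - -5 = Y + 5 = 5 + Y$)
$231 p{\left(v{\left(\left(-1\right) \left(-4\right) \right)},-10 \right)} + z{\left(-5 \right)} = 231 \cdot 8 + \left(5 - 5\right) = 1848 + 0 = 1848$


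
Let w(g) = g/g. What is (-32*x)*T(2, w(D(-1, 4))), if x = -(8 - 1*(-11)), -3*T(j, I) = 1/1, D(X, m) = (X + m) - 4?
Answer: -608/3 ≈ -202.67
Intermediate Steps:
D(X, m) = -4 + X + m
w(g) = 1
T(j, I) = -⅓ (T(j, I) = -⅓/1 = -⅓*1 = -⅓)
x = -19 (x = -(8 + 11) = -1*19 = -19)
(-32*x)*T(2, w(D(-1, 4))) = -32*(-19)*(-⅓) = 608*(-⅓) = -608/3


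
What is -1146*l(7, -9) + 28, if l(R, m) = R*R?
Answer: -56126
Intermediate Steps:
l(R, m) = R**2
-1146*l(7, -9) + 28 = -1146*7**2 + 28 = -1146*49 + 28 = -56154 + 28 = -56126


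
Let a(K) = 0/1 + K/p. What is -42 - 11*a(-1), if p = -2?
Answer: -95/2 ≈ -47.500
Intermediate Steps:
a(K) = -K/2 (a(K) = 0/1 + K/(-2) = 0*1 + K*(-1/2) = 0 - K/2 = -K/2)
-42 - 11*a(-1) = -42 - (-11)*(-1)/2 = -42 - 11*1/2 = -42 - 11/2 = -95/2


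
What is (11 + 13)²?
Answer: 576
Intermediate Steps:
(11 + 13)² = 24² = 576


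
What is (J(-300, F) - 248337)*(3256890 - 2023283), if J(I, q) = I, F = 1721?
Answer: -306720343659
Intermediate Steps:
(J(-300, F) - 248337)*(3256890 - 2023283) = (-300 - 248337)*(3256890 - 2023283) = -248637*1233607 = -306720343659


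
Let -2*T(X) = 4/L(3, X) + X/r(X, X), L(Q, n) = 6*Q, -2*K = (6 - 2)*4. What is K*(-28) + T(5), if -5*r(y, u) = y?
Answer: 4075/18 ≈ 226.39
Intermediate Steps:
r(y, u) = -y/5
K = -8 (K = -(6 - 2)*4/2 = -2*4 = -1/2*16 = -8)
T(X) = 43/18 (T(X) = -(4/((6*3)) + X/((-X/5)))/2 = -(4/18 + X*(-5/X))/2 = -(4*(1/18) - 5)/2 = -(2/9 - 5)/2 = -1/2*(-43/9) = 43/18)
K*(-28) + T(5) = -8*(-28) + 43/18 = 224 + 43/18 = 4075/18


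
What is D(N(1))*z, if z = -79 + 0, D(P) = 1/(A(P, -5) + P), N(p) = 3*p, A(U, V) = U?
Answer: -79/6 ≈ -13.167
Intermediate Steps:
D(P) = 1/(2*P) (D(P) = 1/(P + P) = 1/(2*P))
z = -79
D(N(1))*z = (1/(2*((3*1))))*(-79) = ((1/2)/3)*(-79) = ((1/2)*(1/3))*(-79) = (1/6)*(-79) = -79/6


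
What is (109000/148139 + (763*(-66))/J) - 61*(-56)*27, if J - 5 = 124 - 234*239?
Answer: 36303651001258/393605323 ≈ 92234.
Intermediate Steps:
J = -55797 (J = 5 + (124 - 234*239) = 5 + (124 - 55926) = 5 - 55802 = -55797)
(109000/148139 + (763*(-66))/J) - 61*(-56)*27 = (109000/148139 + (763*(-66))/(-55797)) - 61*(-56)*27 = (109000*(1/148139) - 50358*(-1/55797)) + 3416*27 = (109000/148139 + 2398/2657) + 92232 = 644850322/393605323 + 92232 = 36303651001258/393605323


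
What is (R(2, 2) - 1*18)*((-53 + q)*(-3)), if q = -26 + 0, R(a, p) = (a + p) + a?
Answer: -2844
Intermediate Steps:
R(a, p) = p + 2*a
q = -26
(R(2, 2) - 1*18)*((-53 + q)*(-3)) = ((2 + 2*2) - 1*18)*((-53 - 26)*(-3)) = ((2 + 4) - 18)*(-79*(-3)) = (6 - 18)*237 = -12*237 = -2844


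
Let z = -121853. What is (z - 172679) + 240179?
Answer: -54353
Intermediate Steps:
(z - 172679) + 240179 = (-121853 - 172679) + 240179 = -294532 + 240179 = -54353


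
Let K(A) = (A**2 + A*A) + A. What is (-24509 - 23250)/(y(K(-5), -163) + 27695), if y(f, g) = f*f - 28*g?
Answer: -47759/34284 ≈ -1.3930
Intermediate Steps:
K(A) = A + 2*A**2 (K(A) = (A**2 + A**2) + A = 2*A**2 + A = A + 2*A**2)
y(f, g) = f**2 - 28*g
(-24509 - 23250)/(y(K(-5), -163) + 27695) = (-24509 - 23250)/(((-5*(1 + 2*(-5)))**2 - 28*(-163)) + 27695) = -47759/(((-5*(1 - 10))**2 + 4564) + 27695) = -47759/(((-5*(-9))**2 + 4564) + 27695) = -47759/((45**2 + 4564) + 27695) = -47759/((2025 + 4564) + 27695) = -47759/(6589 + 27695) = -47759/34284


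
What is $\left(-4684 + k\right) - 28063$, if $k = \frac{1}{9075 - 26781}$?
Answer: $- \frac{579818383}{17706} \approx -32747.0$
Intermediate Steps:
$k = - \frac{1}{17706}$ ($k = \frac{1}{-17706} = - \frac{1}{17706} \approx -5.6478 \cdot 10^{-5}$)
$\left(-4684 + k\right) - 28063 = \left(-4684 - \frac{1}{17706}\right) - 28063 = - \frac{82934905}{17706} - 28063 = - \frac{579818383}{17706}$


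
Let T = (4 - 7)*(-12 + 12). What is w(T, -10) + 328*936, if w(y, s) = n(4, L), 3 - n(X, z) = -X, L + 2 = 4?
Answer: 307015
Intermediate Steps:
L = 2 (L = -2 + 4 = 2)
n(X, z) = 3 + X (n(X, z) = 3 - (-1)*X = 3 + X)
T = 0 (T = -3*0 = 0)
w(y, s) = 7 (w(y, s) = 3 + 4 = 7)
w(T, -10) + 328*936 = 7 + 328*936 = 7 + 307008 = 307015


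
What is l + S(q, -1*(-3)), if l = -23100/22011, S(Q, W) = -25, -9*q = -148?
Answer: -17375/667 ≈ -26.049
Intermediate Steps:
q = 148/9 (q = -⅑*(-148) = 148/9 ≈ 16.444)
l = -700/667 (l = -23100*1/22011 = -700/667 ≈ -1.0495)
l + S(q, -1*(-3)) = -700/667 - 25 = -17375/667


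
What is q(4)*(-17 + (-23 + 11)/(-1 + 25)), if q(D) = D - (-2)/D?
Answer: -315/4 ≈ -78.750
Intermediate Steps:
q(D) = D + 2/D
q(4)*(-17 + (-23 + 11)/(-1 + 25)) = (4 + 2/4)*(-17 + (-23 + 11)/(-1 + 25)) = (4 + 2*(¼))*(-17 - 12/24) = (4 + ½)*(-17 - 12*1/24) = 9*(-17 - ½)/2 = (9/2)*(-35/2) = -315/4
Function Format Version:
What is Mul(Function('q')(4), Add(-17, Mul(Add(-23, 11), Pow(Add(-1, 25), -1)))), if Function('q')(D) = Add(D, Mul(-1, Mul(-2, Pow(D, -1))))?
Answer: Rational(-315, 4) ≈ -78.750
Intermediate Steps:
Function('q')(D) = Add(D, Mul(2, Pow(D, -1)))
Mul(Function('q')(4), Add(-17, Mul(Add(-23, 11), Pow(Add(-1, 25), -1)))) = Mul(Add(4, Mul(2, Pow(4, -1))), Add(-17, Mul(Add(-23, 11), Pow(Add(-1, 25), -1)))) = Mul(Add(4, Mul(2, Rational(1, 4))), Add(-17, Mul(-12, Pow(24, -1)))) = Mul(Add(4, Rational(1, 2)), Add(-17, Mul(-12, Rational(1, 24)))) = Mul(Rational(9, 2), Add(-17, Rational(-1, 2))) = Mul(Rational(9, 2), Rational(-35, 2)) = Rational(-315, 4)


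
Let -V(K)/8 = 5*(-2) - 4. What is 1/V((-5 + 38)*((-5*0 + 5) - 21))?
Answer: 1/112 ≈ 0.0089286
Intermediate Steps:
V(K) = 112 (V(K) = -8*(5*(-2) - 4) = -8*(-10 - 4) = -8*(-14) = 112)
1/V((-5 + 38)*((-5*0 + 5) - 21)) = 1/112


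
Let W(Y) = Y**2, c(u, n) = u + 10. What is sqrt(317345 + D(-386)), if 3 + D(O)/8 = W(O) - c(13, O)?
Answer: sqrt(1509105) ≈ 1228.5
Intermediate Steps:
c(u, n) = 10 + u
D(O) = -208 + 8*O**2 (D(O) = -24 + 8*(O**2 - (10 + 13)) = -24 + 8*(O**2 - 1*23) = -24 + 8*(O**2 - 23) = -24 + 8*(-23 + O**2) = -24 + (-184 + 8*O**2) = -208 + 8*O**2)
sqrt(317345 + D(-386)) = sqrt(317345 + (-208 + 8*(-386)**2)) = sqrt(317345 + (-208 + 8*148996)) = sqrt(317345 + (-208 + 1191968)) = sqrt(317345 + 1191760) = sqrt(1509105)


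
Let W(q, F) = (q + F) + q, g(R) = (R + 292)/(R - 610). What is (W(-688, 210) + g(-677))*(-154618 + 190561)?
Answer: -1634052647/39 ≈ -4.1899e+7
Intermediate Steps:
g(R) = (292 + R)/(-610 + R)
W(q, F) = F + 2*q (W(q, F) = (F + q) + q = F + 2*q)
(W(-688, 210) + g(-677))*(-154618 + 190561) = ((210 + 2*(-688)) + (292 - 677)/(-610 - 677))*(-154618 + 190561) = ((210 - 1376) - 385/(-1287))*35943 = (-1166 - 1/1287*(-385))*35943 = (-1166 + 35/117)*35943 = -136387/117*35943 = -1634052647/39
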